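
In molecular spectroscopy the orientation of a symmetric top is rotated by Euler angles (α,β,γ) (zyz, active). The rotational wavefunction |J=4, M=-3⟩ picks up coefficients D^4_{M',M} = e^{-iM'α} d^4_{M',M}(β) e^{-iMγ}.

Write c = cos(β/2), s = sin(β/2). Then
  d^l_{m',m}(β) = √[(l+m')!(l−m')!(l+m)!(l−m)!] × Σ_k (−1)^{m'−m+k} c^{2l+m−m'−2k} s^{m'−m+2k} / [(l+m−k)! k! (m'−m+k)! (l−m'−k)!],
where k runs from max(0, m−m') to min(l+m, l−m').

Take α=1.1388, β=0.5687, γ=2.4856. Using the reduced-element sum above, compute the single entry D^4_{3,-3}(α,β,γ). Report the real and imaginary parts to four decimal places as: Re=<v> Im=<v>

First d^4_{3,-3}(β=0.5687), then the phase factors e^{-i(3)α} and e^{-i(-3)γ}:
c=cos(0.5687/2)=0.959844, s=sin(0.5687/2)=0.280534; N=√[5040·1·1·5040]=5040.000000
The bounds max(0,m−m')=0 and min(l+m,l−m')=1 give 2 terms
  k=0: (−1)^6·5040.0000/(720)·0.9598^2·0.2805^6 = +0.003143
  k=1: (−1)^7·5040.0000/(5040)·0.9598^0·0.2805^8 = -0.000038
d^4_{3,-3}(0.5687) = +0.003143 -0.000038 = +0.003105
Attach z-rotation phases: D = e^{-i(3)(1.1388)}·(+0.003105)·e^{-i(-3)(2.4856)} = -0.001933-0.002430i

Re=-0.0019 Im=-0.0024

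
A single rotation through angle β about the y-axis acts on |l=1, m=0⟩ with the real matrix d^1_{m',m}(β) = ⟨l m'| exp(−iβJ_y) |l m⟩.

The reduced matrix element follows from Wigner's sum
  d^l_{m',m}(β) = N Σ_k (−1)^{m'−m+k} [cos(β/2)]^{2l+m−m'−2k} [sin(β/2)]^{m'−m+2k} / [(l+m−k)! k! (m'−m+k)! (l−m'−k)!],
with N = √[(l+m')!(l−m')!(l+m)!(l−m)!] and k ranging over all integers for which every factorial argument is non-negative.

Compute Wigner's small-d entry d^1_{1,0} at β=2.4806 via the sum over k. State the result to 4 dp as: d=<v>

d=-0.4341

d^1_{1,0}(β=2.4806) via Wigner's sum:
Half-angle: c=0.324513, s=0.945881. N=√(2·1·1·1)=1.414214
Admissible k: 0..0 (factorial args all ≥0)
  k=0: (−1)^1·1.4142/(1)·0.3245^1·0.9459^1 = -0.434093
d^1_{1,0}(2.4806) = -0.434093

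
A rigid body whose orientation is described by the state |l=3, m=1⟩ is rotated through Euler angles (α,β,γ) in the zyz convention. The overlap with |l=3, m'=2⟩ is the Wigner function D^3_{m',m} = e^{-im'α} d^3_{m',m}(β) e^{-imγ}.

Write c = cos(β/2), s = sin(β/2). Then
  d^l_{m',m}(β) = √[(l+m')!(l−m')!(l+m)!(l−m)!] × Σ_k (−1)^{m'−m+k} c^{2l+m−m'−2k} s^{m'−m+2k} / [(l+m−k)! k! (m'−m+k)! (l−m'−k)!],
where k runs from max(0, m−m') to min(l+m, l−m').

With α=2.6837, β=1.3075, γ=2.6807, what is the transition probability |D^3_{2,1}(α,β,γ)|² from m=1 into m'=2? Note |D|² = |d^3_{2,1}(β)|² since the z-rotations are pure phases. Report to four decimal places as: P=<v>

D^3_{2,1}(2.6837,1.3075,2.6807) = e^{-i·2·2.6837}·d^3_{2,1}(1.3075)·e^{-i·1·2.6807}. Compute d first:
With c≡cos(β/2)=0.793809 and s≡sin(β/2)=0.608167, N=[120·1·24·2]^{1/2}=75.894664
k∈{0,1} keeps every argument non-negative
  k=0: (−1)^1·75.8947/(24)·0.7938^5·0.6082^1 = -0.606181
  k=1: (−1)^2·75.8947/(12)·0.7938^3·0.6082^3 = +0.711618
d^3_{2,1}(1.3075) = -0.606181 +0.711618 = +0.105437
|D^3_{2,1}|² = |d^3_{2,1}(β)|² = (+0.105437)² = 0.011117 (the z-rotation phases have unit modulus)

P=0.0111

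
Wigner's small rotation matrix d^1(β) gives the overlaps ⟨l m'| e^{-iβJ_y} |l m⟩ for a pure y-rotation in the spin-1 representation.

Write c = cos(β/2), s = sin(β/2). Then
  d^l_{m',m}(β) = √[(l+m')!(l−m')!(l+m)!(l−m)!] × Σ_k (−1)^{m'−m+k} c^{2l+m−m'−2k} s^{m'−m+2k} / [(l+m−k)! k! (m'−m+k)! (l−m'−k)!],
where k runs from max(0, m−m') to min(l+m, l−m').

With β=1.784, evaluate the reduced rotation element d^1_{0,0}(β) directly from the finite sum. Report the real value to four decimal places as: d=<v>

d^1_{0,0}(β=1.784) via Wigner's sum:
c=cos(1.784/2)=0.627857, s=sin(1.784/2)=0.778329; N=√[1·1·1·1]=1.000000
k∈{0,1} keeps every argument non-negative
  k=0: (−1)^0·1.0000/(1)·0.6279^2·0.7783^0 = +0.394204
  k=1: (−1)^1·1.0000/(1)·0.6279^0·0.7783^2 = -0.605796
d^1_{0,0}(1.784) = +0.394204 -0.605796 = -0.211592

d=-0.2116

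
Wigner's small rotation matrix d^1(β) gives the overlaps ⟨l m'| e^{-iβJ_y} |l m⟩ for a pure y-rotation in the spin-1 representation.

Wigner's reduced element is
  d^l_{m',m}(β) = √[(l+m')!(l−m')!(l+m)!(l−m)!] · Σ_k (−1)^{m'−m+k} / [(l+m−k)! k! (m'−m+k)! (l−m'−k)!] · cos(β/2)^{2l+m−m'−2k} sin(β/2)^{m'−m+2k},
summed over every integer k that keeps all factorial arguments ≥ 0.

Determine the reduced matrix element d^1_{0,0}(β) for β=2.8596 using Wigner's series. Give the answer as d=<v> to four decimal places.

d=-0.9605

d^1_{0,0}(β=2.8596) via Wigner's sum:
c=cos(2.8596/2)=0.140530, s=sin(2.8596/2)=0.990076; N=√[1·1·1·1]=1.000000
k: max(0,(0)−(0))=0 … min(1+(0),1−(0))=1
  k=0: (−1)^0·1.0000/(1)·0.1405^2·0.9901^0 = +0.019749
  k=1: (−1)^1·1.0000/(1)·0.1405^0·0.9901^2 = -0.980251
d^1_{0,0}(2.8596) = +0.019749 -0.980251 = -0.960503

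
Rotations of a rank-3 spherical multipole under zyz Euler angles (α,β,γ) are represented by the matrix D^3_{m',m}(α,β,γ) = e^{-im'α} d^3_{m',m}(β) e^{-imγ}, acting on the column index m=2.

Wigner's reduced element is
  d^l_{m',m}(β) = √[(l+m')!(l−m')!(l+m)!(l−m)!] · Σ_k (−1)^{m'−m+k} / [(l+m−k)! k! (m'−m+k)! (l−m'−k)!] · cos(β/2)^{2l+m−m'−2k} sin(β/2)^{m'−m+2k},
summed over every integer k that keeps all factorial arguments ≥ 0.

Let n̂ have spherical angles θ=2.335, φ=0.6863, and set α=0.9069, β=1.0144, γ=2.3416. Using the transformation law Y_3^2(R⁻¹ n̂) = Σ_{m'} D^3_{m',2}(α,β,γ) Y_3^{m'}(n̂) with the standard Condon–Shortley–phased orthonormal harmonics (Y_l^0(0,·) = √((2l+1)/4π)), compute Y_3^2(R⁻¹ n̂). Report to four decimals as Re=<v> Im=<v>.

Re=0.0659 Im=0.2151

Need the full column D^3_{m',2} for m'=−3..3 at α=0.9069, β=1.0144, γ=2.3416.
cos(β/2)=0.874108, sin(β/2)=0.485732
d^3_{-3,2}: single k=5 term ⇒ +0.057893;  D = -0.022101-0.053508i
d^3_{-2,2}: k∈[4..5] ⇒ +0.212660 -0.013133 = +0.199527;  D = -0.192181-0.053642i
d^3_{-1,2}: k∈[3..4] ⇒ +0.484077 -0.074739 = +0.409338;  D = -0.329618+0.242714i
d^3_{0,2}: k∈[2..3] ⇒ +0.754421 -0.232957 = +0.521464;  D = -0.015219+0.521242i
d^3_{1,2}: k∈[1..2] ⇒ +0.783830 -0.484077 = +0.299753;  D = +0.230593+0.191516i
d^3_{2,2}: k∈[0..1] ⇒ +0.446057 -0.688689 = -0.242632;  D = -0.237107+0.051484i
d^3_{3,2}: single k=0 term ⇒ -0.607152;  D = -0.264135+0.546687i
Y_3^{m'}(θ=2.335,φ=0.6863) and Σ D·Y over m':
  (-0.0221-0.0535i)·(-0.0736-0.1387i)  (-0.1922-0.0536i)·(-0.0726+0.3614i)  (-0.3296+0.2427i)·(+0.2516-0.2061i)  (-0.0152+0.5212i)·(+0.1565+0.0000i)  (+0.2306+0.1915i)·(-0.2516-0.2061i)  (-0.2371+0.0515i)·(-0.0726-0.3614i)  (-0.2641+0.5467i)·(+0.0736-0.1387i)
Y_3^2(R⁻¹ n̂) = +0.065864+0.215114i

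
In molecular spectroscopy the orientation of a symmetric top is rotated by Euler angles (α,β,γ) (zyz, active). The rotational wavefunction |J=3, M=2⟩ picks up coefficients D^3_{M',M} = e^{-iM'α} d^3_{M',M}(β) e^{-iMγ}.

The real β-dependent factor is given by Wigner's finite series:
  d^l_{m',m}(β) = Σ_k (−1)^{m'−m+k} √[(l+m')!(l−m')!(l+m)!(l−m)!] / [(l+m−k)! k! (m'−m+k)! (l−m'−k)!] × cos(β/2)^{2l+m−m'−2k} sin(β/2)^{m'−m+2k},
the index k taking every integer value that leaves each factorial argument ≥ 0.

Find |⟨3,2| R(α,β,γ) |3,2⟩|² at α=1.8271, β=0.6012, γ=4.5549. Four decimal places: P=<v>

P=0.1556

D^3_{2,2}(1.8271,0.6012,4.5549) = e^{-i·2·1.8271}·d^3_{2,2}(0.6012)·e^{-i·2·4.5549}. Compute d first:
Half-angle: c=0.955159, s=0.296093. N=√(120·1·120·1)=120.000000
k: max(0,(2)−(2))=0 … min(3+(2),3−(2))=1
  k=0: (−1)^0·120.0000/(120)·0.9552^6·0.2961^0 = +0.759371
  k=1: (−1)^1·120.0000/(24)·0.9552^4·0.2961^2 = -0.364863
d^3_{2,2}(0.6012) = +0.759371 -0.364863 = +0.394508
|D^3_{2,2}|² = |d^3_{2,2}(β)|² = (+0.394508)² = 0.155636 (the z-rotation phases have unit modulus)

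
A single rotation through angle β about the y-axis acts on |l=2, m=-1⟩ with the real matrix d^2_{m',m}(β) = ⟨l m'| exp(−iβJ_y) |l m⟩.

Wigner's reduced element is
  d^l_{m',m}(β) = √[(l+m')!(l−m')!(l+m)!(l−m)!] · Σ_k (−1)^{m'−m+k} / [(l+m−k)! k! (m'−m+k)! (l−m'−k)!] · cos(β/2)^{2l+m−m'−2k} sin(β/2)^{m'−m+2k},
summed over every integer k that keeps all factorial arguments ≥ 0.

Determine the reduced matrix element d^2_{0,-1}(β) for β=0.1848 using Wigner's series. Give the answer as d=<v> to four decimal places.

d=-0.2212

d^2_{0,-1}(β=0.1848) via Wigner's sum:
With c≡cos(β/2)=0.995734 and s≡sin(β/2)=0.092269, N=[2·2·1·6]^{1/2}=4.898979
The bounds max(0,m−m')=0 and min(l+m,l−m')=1 give 2 terms
  k=0: (−1)^1·4.8990/(2)·0.9957^3·0.0923^1 = -0.223131
  k=1: (−1)^2·4.8990/(2)·0.9957^1·0.0923^3 = +0.001916
d^2_{0,-1}(0.1848) = -0.223131 +0.001916 = -0.221215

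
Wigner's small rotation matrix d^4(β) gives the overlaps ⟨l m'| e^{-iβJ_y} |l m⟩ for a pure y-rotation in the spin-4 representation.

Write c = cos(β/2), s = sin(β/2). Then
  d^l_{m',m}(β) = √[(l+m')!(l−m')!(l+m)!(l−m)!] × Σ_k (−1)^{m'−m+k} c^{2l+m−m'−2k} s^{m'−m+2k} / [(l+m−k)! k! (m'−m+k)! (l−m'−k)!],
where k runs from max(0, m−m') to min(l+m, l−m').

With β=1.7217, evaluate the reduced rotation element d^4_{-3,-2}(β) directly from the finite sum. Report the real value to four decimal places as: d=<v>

d^4_{-3,-2}(β=1.7217) via Wigner's sum:
c=cos(1.7217/2)=0.651793, s=sin(1.7217/2)=0.758397; N=√[1·5040·2·720]=2693.993318
k∈{1,2} keeps every argument non-negative
  k=1: (−1)^0·2693.9933/(720)·0.6518^7·0.7584^1 = +0.141817
  k=2: (−1)^1·2693.9933/(240)·0.6518^5·0.7584^3 = -0.576001
d^4_{-3,-2}(1.7217) = +0.141817 -0.576001 = -0.434184

d=-0.4342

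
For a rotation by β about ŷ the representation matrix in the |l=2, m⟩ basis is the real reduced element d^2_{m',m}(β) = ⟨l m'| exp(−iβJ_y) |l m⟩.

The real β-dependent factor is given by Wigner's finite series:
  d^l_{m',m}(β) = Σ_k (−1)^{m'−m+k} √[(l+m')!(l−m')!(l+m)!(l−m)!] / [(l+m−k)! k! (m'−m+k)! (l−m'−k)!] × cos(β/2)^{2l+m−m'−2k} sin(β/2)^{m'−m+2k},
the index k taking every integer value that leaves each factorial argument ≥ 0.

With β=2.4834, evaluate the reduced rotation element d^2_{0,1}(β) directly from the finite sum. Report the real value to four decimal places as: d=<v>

d=-0.5927

d^2_{0,1}(β=2.4834) via Wigner's sum:
Half-angle: c=0.323188, s=0.946335. N=√(2·2·6·1)=4.898979
The bounds max(0,m−m')=1 and min(l+m,l−m')=2 give 2 terms
  k=1: (−1)^0·4.8990/(2)·0.3232^3·0.9463^1 = +0.078250
  k=2: (−1)^1·4.8990/(2)·0.3232^1·0.9463^3 = -0.670912
d^2_{0,1}(2.4834) = +0.078250 -0.670912 = -0.592661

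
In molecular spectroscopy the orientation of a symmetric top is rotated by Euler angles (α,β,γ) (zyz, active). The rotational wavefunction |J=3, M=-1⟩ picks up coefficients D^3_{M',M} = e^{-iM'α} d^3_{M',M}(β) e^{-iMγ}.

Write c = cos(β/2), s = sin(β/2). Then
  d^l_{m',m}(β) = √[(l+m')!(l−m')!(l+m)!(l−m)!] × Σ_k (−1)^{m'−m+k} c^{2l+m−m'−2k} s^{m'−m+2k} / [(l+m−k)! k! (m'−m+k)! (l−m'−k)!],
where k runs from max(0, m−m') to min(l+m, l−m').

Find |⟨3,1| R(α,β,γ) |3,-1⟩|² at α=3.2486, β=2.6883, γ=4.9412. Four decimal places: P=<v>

D^3_{1,-1}(3.2486,2.6883,4.9412) = e^{-i·1·3.2486}·d^3_{1,-1}(2.6883)·e^{-i·-1·4.9412}. Compute d first:
With c≡cos(β/2)=0.224711 and s≡sin(β/2)=0.974425, N=[24·2·2·24]^{1/2}=48.000000
The bounds max(0,m−m')=0 and min(l+m,l−m')=2 give 3 terms
  k=0: (−1)^2·48.0000/(8)·0.2247^4·0.9744^2 = +0.014526
  k=1: (−1)^3·48.0000/(6)·0.2247^2·0.9744^4 = -0.364194
  k=2: (−1)^4·48.0000/(48)·0.2247^0·0.9744^6 = +0.856036
d^3_{1,-1}(2.6883) = +0.014526 -0.364194 +0.856036 = +0.506368
|D^3_{1,-1}|² = |d^3_{1,-1}(β)|² = (+0.506368)² = 0.256408 (the z-rotation phases have unit modulus)

P=0.2564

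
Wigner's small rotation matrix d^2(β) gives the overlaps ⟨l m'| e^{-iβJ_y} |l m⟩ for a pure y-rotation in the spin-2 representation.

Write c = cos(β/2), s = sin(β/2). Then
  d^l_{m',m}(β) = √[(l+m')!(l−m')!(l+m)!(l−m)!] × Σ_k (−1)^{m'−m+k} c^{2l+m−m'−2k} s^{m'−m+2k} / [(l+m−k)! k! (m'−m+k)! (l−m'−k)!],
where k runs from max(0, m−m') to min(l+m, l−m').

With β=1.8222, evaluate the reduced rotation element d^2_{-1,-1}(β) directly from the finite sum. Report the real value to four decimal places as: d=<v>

d=-0.5625

d^2_{-1,-1}(β=1.8222) via Wigner's sum:
c=cos(1.8222/2)=0.612877, s=sin(1.8222/2)=0.790178; N=√[1·6·1·6]=6.000000
k: max(0,(-1)−(-1))=0 … min(2+(-1),2−(-1))=1
  k=0: (−1)^0·6.0000/(6)·0.6129^4·0.7902^0 = +0.141089
  k=1: (−1)^1·6.0000/(2)·0.6129^2·0.7902^2 = -0.703587
d^2_{-1,-1}(1.8222) = +0.141089 -0.703587 = -0.562498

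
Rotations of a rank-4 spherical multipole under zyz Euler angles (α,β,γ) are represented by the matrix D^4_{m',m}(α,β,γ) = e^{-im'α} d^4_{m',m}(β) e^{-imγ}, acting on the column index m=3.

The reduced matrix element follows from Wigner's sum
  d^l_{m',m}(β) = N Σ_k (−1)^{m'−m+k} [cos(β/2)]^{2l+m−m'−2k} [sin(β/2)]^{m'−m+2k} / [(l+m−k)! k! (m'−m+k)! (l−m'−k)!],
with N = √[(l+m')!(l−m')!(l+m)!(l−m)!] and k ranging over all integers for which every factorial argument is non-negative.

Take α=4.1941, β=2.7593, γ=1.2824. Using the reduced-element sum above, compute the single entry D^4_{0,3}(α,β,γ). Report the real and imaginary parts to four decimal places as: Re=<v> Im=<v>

Re=0.0542 Im=-0.0462

First d^4_{0,3}(β=2.7593), then the phase factors e^{-i(0)α} and e^{-i(3)γ}:
c=cos(2.7593/2)=0.189984, s=sin(2.7593/2)=0.981787; N=√[24·24·5040·1]=1703.830978
The bounds max(0,m−m')=3 and min(l+m,l−m')=4 give 2 terms
  k=3: (−1)^0·1703.8310/(144)·0.1900^5·0.9818^3 = +0.002771
  k=4: (−1)^1·1703.8310/(144)·0.1900^3·0.9818^5 = -0.074012
d^4_{0,3}(2.7593) = +0.002771 -0.074012 = -0.071241
D = (+1.000000+0.000000i)·(-0.071241)·(-0.761218+0.648496i) = +0.054230-0.046200i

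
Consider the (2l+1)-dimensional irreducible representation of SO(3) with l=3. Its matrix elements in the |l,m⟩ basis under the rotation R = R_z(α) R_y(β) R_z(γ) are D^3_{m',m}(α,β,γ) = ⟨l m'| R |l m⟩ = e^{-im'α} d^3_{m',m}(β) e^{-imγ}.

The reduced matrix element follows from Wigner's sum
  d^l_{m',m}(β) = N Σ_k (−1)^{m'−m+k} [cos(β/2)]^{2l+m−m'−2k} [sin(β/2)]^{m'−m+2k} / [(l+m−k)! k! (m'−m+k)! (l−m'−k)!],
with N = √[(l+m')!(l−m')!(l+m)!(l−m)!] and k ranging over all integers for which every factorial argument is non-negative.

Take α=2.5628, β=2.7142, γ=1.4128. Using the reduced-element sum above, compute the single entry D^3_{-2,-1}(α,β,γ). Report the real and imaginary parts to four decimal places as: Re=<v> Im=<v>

Re=-0.0532 Im=-0.0139

Split into d^3_{-2,-1}(β=2.7142) × two z-phases.
Half-angle: c=0.212074, s=0.977254. N=√(1·120·2·24)=75.894664
The bounds max(0,m−m')=1 and min(l+m,l−m')=2 give 2 terms
  k=1: (−1)^0·75.8947/(24)·0.2121^5·0.9773^1 = +0.001326
  k=2: (−1)^1·75.8947/(12)·0.2121^3·0.9773^3 = -0.056300
d^3_{-2,-1}(2.7142) = +0.001326 -0.056300 = -0.054975
Attach z-rotation phases: D = e^{-i(-2)(2.5628)}·(-0.054975)·e^{-i(-1)(1.4128)} = -0.053194-0.013879i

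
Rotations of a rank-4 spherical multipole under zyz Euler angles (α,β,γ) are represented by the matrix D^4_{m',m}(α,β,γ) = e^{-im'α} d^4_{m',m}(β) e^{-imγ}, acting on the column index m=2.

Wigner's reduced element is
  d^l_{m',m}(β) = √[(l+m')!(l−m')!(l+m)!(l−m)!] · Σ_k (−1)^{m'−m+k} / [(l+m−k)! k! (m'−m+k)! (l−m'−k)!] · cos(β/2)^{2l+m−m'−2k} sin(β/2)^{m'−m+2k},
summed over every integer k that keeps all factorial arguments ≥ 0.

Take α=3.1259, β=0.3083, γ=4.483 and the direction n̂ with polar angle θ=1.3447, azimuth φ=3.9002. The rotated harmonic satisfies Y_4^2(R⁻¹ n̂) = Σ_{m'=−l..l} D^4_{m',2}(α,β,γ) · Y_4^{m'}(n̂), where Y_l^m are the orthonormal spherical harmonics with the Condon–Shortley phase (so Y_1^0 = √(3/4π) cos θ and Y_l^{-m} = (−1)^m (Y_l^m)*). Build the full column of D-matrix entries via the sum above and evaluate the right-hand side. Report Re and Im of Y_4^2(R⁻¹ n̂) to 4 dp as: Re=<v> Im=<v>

Need the full column D^4_{m',2} for m'=−4..4 at α=3.1259, β=0.3083, γ=4.483.
cos(β/2)=0.988142, sin(β/2)=0.153540
d^4_{-4,2}: single k=6 term ⇒ +0.000068;  D = -0.000062-0.000026i
d^4_{-3,2}: k∈[5..6] ⇒ +0.000924 -0.000007 = +0.000917;  D = +0.000840+0.000367i
d^4_{-2,2}: k∈[4..6] ⇒ +0.007948 -0.000154 +0.000000 = +0.007795;  D = -0.007094-0.003231i
d^4_{-1,2}: k∈[3..5] ⇒ +0.048226 -0.001747 +0.000008 = +0.046488;  D = +0.041999+0.019931i
d^4_{0,2}: k∈[2..4] ⇒ +0.208201 -0.013405 +0.000121 = +0.194918;  D = -0.174762-0.086320i
d^4_{1,2}: k∈[1..3] ⇒ +0.599232 -0.072339 +0.001164 = +0.528058;  D = +0.469726+0.241253i
d^4_{2,2}: k∈[0..2] ⇒ +0.908984 -0.263356 +0.007948 = +0.653576;  D = -0.576622-0.307684i
d^4_{3,2}: k∈[0..1] ⇒ -0.528473 +0.038278 = -0.490195;  D = -0.428803-0.237527i
d^4_{4,2}: single k=0 term ⇒ +0.116129;  D = -0.100689-0.057858i
Y_4^{m'}(θ=1.3447,φ=3.9002) and Σ D·Y over m':
  (-0.0001-0.0000i)·(-0.3969-0.0427i)  (+0.0008+0.0004i)·(+0.1683+0.1978i)  (-0.0071-0.0032i)·(-0.0110+0.2057i)  (+0.0420+0.0199i)·(+0.1987-0.1883i)  (-0.1748-0.0863i)·(+0.1672+0.0000i)  (+0.4697+0.2413i)·(-0.1987-0.1883i)  (-0.5766-0.3077i)·(-0.0110-0.2057i)  (-0.4288-0.2375i)·(-0.1683+0.1978i)  (-0.1007-0.0579i)·(-0.3969+0.0427i)
Y_4^2(R⁻¹ n̂) = +0.040486-0.060131i

Re=0.0405 Im=-0.0601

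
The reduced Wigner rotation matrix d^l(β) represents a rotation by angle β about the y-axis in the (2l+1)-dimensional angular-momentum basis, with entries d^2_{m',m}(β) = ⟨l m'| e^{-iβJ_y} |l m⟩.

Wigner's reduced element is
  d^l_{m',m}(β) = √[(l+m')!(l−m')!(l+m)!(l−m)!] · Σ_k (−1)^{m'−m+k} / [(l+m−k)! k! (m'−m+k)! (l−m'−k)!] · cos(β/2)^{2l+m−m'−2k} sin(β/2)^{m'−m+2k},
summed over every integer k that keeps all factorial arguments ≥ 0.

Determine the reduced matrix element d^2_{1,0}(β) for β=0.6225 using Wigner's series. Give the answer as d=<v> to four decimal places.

d=-0.5802

d^2_{1,0}(β=0.6225) via Wigner's sum:
Half-angle: c=0.951952, s=0.306249. N=√(6·1·2·2)=4.898979
k: max(0,(0)−(1))=0 … min(2+(0),2−(1))=1
  k=0: (−1)^1·4.8990/(2)·0.9520^3·0.3062^1 = -0.647134
  k=1: (−1)^2·4.8990/(2)·0.9520^1·0.3062^3 = +0.066975
d^2_{1,0}(0.6225) = -0.647134 +0.066975 = -0.580159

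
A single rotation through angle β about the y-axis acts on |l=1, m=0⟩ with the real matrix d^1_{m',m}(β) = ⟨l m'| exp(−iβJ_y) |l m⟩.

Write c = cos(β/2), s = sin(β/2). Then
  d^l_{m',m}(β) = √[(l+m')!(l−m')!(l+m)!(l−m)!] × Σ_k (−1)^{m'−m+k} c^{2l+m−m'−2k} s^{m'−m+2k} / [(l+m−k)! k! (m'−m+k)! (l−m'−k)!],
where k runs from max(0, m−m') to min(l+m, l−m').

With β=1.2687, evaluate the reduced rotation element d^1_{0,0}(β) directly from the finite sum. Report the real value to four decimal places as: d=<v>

d=0.2975

d^1_{0,0}(β=1.2687) via Wigner's sum:
With c≡cos(β/2)=0.805457 and s≡sin(β/2)=0.592654, N=[1·1·1·1]^{1/2}=1.000000
k: max(0,(0)−(0))=0 … min(1+(0),1−(0))=1
  k=0: (−1)^0·1.0000/(1)·0.8055^2·0.5927^0 = +0.648761
  k=1: (−1)^1·1.0000/(1)·0.8055^0·0.5927^2 = -0.351239
d^1_{0,0}(1.2687) = +0.648761 -0.351239 = +0.297522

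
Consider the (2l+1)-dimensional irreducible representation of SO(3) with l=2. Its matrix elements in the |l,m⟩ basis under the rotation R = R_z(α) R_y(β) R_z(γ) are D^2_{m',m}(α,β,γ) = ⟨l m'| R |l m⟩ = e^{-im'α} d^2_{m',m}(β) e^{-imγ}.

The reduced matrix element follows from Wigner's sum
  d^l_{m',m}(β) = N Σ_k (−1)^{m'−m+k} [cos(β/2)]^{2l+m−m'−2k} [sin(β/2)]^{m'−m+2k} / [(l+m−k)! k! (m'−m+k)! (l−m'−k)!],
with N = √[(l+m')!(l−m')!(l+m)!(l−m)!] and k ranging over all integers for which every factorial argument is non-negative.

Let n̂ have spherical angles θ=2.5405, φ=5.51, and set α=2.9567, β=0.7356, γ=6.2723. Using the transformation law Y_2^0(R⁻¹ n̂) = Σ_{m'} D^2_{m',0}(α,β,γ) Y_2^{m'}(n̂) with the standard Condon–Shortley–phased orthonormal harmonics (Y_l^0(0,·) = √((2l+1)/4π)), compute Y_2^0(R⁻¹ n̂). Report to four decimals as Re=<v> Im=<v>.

Need the full column D^2_{m',0} for m'=−2..2 at α=2.9567, β=0.7356, γ=6.2723.
cos(β/2)=0.933121, sin(β/2)=0.359563
d^2_{-2,0}: single k=2 term ⇒ +0.275742;  D = +0.257103-0.099657i
d^2_{-1,0}: k∈[1..2] ⇒ +0.715590 -0.106253 = +0.609338;  D = -0.598952+0.112021i
d^2_{0,0}: k∈[0..2] ⇒ +0.758143 -0.450284 +0.016715 = +0.324574;  D = +0.324574+0.000000i
d^2_{1,0}: k∈[0..1] ⇒ -0.715590 +0.106253 = -0.609338;  D = +0.598952+0.112021i
d^2_{2,0}: single k=0 term ⇒ +0.275742;  D = +0.257103+0.099657i
Y_2^{m'}(θ=2.5405,φ=5.51) and Σ D·Y over m':
  (+0.2571-0.0997i)·(+0.0030+0.1235i)  (-0.5990+0.1120i)·(-0.2579-0.2517i)  (+0.3246+0.0000i)·(+0.3282+0.0000i)  (+0.5990+0.1120i)·(+0.2579-0.2517i)  (+0.2571+0.0997i)·(+0.0030-0.1235i)
Y_2^0(R⁻¹ n̂) = +0.497982-0.000000i

Re=0.4980 Im=0.0000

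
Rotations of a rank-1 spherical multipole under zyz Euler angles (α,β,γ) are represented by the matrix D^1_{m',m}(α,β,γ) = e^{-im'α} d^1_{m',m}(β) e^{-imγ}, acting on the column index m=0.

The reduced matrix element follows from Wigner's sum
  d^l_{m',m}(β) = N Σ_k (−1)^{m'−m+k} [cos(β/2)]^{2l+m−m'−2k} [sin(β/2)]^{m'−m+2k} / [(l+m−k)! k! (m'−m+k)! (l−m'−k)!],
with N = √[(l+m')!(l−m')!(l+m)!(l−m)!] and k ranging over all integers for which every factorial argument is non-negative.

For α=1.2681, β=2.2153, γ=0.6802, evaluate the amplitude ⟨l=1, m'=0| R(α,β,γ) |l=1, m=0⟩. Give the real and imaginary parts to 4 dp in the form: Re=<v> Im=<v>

Re=-0.6008 Im=0.0000

First d^1_{0,0}(β=2.2153), then the phase factors e^{-i(0)α} and e^{-i(0)γ}:
Half-angle: c=0.446765, s=0.894651. N=√(1·1·1·1)=1.000000
Admissible k: 0..1 (factorial args all ≥0)
  k=0: (−1)^0·1.0000/(1)·0.4468^2·0.8947^0 = +0.199599
  k=1: (−1)^1·1.0000/(1)·0.4468^0·0.8947^2 = -0.800401
d^1_{0,0}(2.2153) = +0.199599 -0.800401 = -0.600802
Attach z-rotation phases: D = e^{-i(0)(1.2681)}·(-0.600802)·e^{-i(0)(0.6802)} = -0.600802+0.000000i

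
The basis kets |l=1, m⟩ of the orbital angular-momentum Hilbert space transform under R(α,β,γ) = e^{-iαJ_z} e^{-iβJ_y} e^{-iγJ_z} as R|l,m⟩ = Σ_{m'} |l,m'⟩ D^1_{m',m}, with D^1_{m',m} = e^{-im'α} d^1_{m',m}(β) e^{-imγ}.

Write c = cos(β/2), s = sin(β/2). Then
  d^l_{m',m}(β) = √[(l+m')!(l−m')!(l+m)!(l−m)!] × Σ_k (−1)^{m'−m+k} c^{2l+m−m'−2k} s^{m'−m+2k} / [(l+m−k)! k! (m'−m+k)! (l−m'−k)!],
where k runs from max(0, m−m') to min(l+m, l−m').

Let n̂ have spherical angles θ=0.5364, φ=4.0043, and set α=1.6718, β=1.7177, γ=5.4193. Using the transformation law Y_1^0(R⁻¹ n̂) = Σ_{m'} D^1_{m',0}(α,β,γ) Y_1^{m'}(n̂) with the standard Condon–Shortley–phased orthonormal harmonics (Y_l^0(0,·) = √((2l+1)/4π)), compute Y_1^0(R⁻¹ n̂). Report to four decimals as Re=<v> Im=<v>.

Need the full column D^1_{m',0} for m'=−1..1 at α=1.6718, β=1.7177, γ=5.4193.
cos(β/2)=0.653309, sin(β/2)=0.757092
d^1_{-1,0}: single k=1 term ⇒ +0.699491;  D = -0.070531+0.695926i
d^1_{0,0}: k∈[0..1] ⇒ +0.426812 -0.573188 = -0.146376;  D = -0.146376+0.000000i
d^1_{1,0}: single k=0 term ⇒ -0.699491;  D = +0.070531+0.695926i
Y_1^{m'}(θ=0.5364,φ=4.0043) and Σ D·Y over m':
  (-0.0705+0.6959i)·(-0.1148+0.1341i)  (-0.1464+0.0000i)·(+0.4200+0.0000i)  (+0.0705+0.6959i)·(+0.1148+0.1341i)
Y_1^0(R⁻¹ n̂) = -0.231949+0.000000i

Re=-0.2319 Im=0.0000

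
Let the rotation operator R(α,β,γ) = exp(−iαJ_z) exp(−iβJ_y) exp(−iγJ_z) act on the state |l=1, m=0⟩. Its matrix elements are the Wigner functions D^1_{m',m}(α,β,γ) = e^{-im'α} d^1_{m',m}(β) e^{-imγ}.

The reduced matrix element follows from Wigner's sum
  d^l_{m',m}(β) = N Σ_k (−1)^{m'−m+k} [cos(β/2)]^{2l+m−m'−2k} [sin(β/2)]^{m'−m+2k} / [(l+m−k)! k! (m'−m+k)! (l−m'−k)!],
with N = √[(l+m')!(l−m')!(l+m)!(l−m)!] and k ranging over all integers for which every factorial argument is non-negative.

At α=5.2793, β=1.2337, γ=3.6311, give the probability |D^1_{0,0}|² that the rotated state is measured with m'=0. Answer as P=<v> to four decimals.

P=0.1094

Split into d^1_{0,0}(β=1.2337) × two z-phases.
c=cos(1.2337/2)=0.815705, s=sin(1.2337/2)=0.578469; N=√[1·1·1·1]=1.000000
The bounds max(0,m−m')=0 and min(l+m,l−m')=1 give 2 terms
  k=0: (−1)^0·1.0000/(1)·0.8157^2·0.5785^0 = +0.665374
  k=1: (−1)^1·1.0000/(1)·0.8157^0·0.5785^2 = -0.334626
d^1_{0,0}(1.2337) = +0.665374 -0.334626 = +0.330748
|D^1_{0,0}|² = |d^1_{0,0}(β)|² = (+0.330748)² = 0.109394 (the z-rotation phases have unit modulus)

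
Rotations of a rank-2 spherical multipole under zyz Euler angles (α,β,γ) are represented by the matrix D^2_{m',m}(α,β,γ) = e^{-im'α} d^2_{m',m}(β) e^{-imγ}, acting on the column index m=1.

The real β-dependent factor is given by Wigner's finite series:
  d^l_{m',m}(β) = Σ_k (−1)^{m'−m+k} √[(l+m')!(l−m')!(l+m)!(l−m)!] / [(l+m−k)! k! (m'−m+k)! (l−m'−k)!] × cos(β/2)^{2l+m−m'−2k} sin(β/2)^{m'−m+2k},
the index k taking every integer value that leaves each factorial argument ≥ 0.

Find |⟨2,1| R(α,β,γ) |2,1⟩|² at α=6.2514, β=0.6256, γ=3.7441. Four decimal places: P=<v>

P=0.3163

First d^2_{1,1}(β=0.6256), then the phase factors e^{-i(1)α} and e^{-i(1)γ}:
With c≡cos(β/2)=0.951476 and s≡sin(β/2)=0.307724, N=[6·1·6·1]^{1/2}=6.000000
Admissible k: 0..1 (factorial args all ≥0)
  k=0: (−1)^0·6.0000/(6)·0.9515^4·0.3077^0 = +0.819579
  k=1: (−1)^1·6.0000/(2)·0.9515^2·0.3077^2 = -0.257181
d^2_{1,1}(0.6256) = +0.819579 -0.257181 = +0.562398
|D^2_{1,1}|² = |d^2_{1,1}(β)|² = (+0.562398)² = 0.316291 (the z-rotation phases have unit modulus)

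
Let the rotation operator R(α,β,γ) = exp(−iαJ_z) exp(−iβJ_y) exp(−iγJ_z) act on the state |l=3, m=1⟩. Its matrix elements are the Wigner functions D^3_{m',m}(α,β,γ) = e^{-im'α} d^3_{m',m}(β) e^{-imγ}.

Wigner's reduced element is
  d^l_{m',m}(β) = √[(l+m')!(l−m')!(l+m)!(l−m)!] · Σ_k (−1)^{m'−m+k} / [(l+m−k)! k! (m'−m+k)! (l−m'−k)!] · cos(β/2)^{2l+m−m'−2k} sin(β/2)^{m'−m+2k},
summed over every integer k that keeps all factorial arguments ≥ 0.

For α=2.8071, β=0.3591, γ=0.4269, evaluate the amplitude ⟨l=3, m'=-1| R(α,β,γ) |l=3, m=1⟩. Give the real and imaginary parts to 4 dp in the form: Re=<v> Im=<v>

Re=-0.1241 Im=0.1183

D^3_{-1,1}(2.8071,0.3591,0.4269) = e^{-i·-1·2.8071}·d^3_{-1,1}(0.3591)·e^{-i·1·0.4269}. Compute d first:
c=cos(0.3591/2)=0.983924, s=sin(0.3591/2)=0.178587; N=√[2·24·24·2]=48.000000
Admissible k: 2..4 (factorial args all ≥0)
  k=2: (−1)^0·48.0000/(8)·0.9839^4·0.1786^2 = +0.179348
  k=3: (−1)^1·48.0000/(6)·0.9839^2·0.1786^4 = -0.007878
  k=4: (−1)^2·48.0000/(48)·0.9839^0·0.1786^6 = +0.000032
d^3_{-1,1}(0.3591) = +0.179348 -0.007878 +0.000032 = +0.171503
D = (-0.944577+0.328290i)·(+0.171503)·(+0.910254-0.414051i) = -0.124147+0.118325i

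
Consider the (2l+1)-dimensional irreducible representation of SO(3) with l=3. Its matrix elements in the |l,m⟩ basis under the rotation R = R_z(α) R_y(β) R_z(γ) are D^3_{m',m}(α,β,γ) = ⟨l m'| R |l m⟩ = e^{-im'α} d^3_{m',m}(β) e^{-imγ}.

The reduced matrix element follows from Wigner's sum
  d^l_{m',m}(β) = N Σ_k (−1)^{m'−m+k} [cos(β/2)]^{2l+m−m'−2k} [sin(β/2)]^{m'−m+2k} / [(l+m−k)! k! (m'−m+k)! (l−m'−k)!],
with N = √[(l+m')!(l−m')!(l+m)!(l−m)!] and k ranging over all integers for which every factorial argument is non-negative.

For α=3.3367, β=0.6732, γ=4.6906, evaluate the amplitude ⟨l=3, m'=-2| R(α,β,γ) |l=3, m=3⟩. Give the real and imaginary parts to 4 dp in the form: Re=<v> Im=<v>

Re=0.0040 Im=-0.0082

Split into d^3_{-2,3}(β=0.6732) × two z-phases.
c=cos(0.6732/2)=0.943883, s=sin(0.6732/2)=0.330280; N=√[1·120·720·1]=293.938769
k∈{5} keeps every argument non-negative
  k=5: (−1)^0·293.9388/(120)·0.9439^1·0.3303^5 = +0.009087
d^3_{-2,3}(0.6732) = +0.009087
Attach z-rotation phases: D = e^{-i(-2)(3.3367)}·(+0.009087)·e^{-i(3)(4.6906)} = +0.003998-0.008160i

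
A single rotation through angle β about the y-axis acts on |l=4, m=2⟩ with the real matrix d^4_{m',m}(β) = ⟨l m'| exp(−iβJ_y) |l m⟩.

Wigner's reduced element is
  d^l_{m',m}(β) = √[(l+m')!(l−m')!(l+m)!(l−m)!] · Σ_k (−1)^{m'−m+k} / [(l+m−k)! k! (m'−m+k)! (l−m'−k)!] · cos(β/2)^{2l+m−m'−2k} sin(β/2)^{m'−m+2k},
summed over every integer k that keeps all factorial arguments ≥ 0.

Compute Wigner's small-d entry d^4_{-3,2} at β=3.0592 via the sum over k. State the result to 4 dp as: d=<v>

d=-0.1524

d^4_{-3,2}(β=3.0592) via Wigner's sum:
With c≡cos(β/2)=0.041185 and s≡sin(β/2)=0.999152, N=[1·5040·720·2]^{1/2}=2693.993318
k: max(0,(2)−(-3))=5 … min(4+(2),4−(-3))=6
  k=5: (−1)^0·2693.9933/(240)·0.0412^3·0.9992^5 = +0.000781
  k=6: (−1)^1·2693.9933/(720)·0.0412^1·0.9992^7 = -0.153186
d^4_{-3,2}(3.0592) = +0.000781 -0.153186 = -0.152405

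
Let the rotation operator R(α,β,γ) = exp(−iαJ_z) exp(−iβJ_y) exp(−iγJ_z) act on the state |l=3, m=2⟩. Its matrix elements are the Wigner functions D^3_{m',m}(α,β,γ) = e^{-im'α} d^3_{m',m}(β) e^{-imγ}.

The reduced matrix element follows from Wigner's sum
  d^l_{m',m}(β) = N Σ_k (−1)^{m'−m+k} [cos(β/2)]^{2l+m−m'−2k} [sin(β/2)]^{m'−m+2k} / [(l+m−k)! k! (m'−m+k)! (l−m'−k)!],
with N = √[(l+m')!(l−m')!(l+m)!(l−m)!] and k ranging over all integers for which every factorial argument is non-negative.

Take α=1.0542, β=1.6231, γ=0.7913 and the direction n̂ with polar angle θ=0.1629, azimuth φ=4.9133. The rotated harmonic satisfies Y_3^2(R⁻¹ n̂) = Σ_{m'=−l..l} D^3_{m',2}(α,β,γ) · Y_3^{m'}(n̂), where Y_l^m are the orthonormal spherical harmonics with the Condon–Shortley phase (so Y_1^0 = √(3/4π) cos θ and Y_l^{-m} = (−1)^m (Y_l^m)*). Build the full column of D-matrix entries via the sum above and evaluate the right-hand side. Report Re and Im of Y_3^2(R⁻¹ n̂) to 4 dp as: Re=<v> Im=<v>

Need the full column D^3_{m',2} for m'=−3..3 at α=1.0542, β=1.6231, γ=0.7913.
cos(β/2)=0.688375, sin(β/2)=0.725355
d^3_{-3,2}: single k=5 term ⇒ +0.338574;  D = -0.003116+0.338560i
d^3_{-2,2}: k∈[4..5] ⇒ +0.655877 -0.145648 = +0.510230;  D = +0.441309+0.256087i
d^3_{-1,2}: k∈[3..4] ⇒ +0.787330 -0.437097 = +0.350233;  D = +0.302467-0.176571i
d^3_{0,2}: k∈[2..3] ⇒ +0.647086 -0.718478 = -0.071391;  D = +0.000843+0.071386i
d^3_{1,2}: k∈[1..2] ⇒ +0.354549 -0.787330 = -0.432782;  D = +0.378803+0.209304i
d^3_{2,2}: k∈[0..1] ⇒ +0.106402 -0.590706 = -0.484304;  D = +0.413031-0.252895i
d^3_{3,2}: single k=0 term ⇒ -0.274632;  D = -0.009009-0.274484i
Y_3^{m'}(θ=0.1629,φ=4.9133) and Σ D·Y over m':
  (-0.0031+0.3386i)·(-0.0010-0.0015i)  (+0.4413+0.2561i)·(-0.0244+0.0104i)  (+0.3025-0.1766i)·(+0.0405+0.1987i)  (+0.0008+0.0714i)·(+0.6880+0.0000i)  (+0.3788+0.2093i)·(-0.0405+0.1987i)  (+0.4130-0.2529i)·(-0.0244-0.0104i)  (-0.0090-0.2745i)·(+0.0010-0.0015i)
Y_3^2(R⁻¹ n̂) = -0.035061+0.168474i

Re=-0.0351 Im=0.1685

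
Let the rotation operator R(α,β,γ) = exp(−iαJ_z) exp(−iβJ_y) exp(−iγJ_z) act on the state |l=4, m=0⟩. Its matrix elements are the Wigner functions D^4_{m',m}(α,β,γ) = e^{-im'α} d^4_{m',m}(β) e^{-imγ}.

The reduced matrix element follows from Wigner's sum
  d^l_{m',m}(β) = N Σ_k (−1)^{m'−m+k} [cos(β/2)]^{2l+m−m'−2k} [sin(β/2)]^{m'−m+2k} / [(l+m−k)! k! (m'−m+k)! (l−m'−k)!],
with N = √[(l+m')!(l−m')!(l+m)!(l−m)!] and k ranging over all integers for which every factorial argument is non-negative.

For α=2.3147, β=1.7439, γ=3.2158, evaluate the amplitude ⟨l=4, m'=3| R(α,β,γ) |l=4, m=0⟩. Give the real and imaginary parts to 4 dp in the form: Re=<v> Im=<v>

Split into d^4_{3,0}(β=1.7439) × two z-phases.
Half-angle: c=0.643335, s=0.765585. N=√(5040·1·24·24)=1703.830978
Admissible k: 0..1 (factorial args all ≥0)
  k=0: (−1)^3·1703.8310/(144)·0.6433^5·0.7656^3 = -0.585099
  k=1: (−1)^4·1703.8310/(144)·0.6433^3·0.7656^5 = +0.828595
d^4_{3,0}(1.7439) = -0.585099 +0.828595 = +0.243495
D = (+0.789431-0.613839i)·(+0.243495)·(+1.000000+0.000000i) = +0.192223-0.149467i

Re=0.1922 Im=-0.1495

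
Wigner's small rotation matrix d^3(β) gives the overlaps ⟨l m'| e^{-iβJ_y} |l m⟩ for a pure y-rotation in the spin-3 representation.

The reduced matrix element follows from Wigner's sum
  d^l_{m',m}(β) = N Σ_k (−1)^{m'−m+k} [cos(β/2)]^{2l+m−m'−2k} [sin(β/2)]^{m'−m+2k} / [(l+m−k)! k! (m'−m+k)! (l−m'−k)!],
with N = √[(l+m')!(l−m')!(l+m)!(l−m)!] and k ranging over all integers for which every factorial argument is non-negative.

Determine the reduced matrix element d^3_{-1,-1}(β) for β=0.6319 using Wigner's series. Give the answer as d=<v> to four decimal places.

d=0.1575

d^3_{-1,-1}(β=0.6319) via Wigner's sum:
With c≡cos(β/2)=0.950502 and s≡sin(β/2)=0.310720, N=[2·24·2·24]^{1/2}=48.000000
The bounds max(0,m−m')=0 and min(l+m,l−m')=2 give 3 terms
  k=0: (−1)^0·48.0000/(48)·0.9505^6·0.3107^0 = +0.737424
  k=1: (−1)^1·48.0000/(6)·0.9505^4·0.3107^2 = -0.630433
  k=2: (−1)^2·48.0000/(8)·0.9505^2·0.3107^4 = +0.050528
d^3_{-1,-1}(0.6319) = +0.737424 -0.630433 +0.050528 = +0.157519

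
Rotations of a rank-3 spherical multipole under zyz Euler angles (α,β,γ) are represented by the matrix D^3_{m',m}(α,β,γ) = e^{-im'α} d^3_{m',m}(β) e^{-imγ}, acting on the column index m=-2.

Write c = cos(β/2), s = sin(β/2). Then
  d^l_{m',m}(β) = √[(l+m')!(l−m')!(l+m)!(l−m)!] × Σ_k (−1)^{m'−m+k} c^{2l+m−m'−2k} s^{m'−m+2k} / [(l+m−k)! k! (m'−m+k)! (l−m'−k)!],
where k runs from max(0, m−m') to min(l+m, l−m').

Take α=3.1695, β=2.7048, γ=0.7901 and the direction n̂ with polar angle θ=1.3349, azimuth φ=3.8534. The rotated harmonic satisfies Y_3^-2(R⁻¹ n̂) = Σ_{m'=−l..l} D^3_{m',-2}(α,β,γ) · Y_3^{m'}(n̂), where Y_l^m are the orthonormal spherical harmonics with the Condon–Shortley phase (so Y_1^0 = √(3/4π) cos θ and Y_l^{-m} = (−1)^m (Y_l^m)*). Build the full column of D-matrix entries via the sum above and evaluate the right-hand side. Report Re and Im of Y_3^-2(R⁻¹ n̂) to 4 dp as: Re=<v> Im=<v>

Re=-0.1053 Im=0.0246

Need the full column D^3_{m',-2} for m'=−3..3 at α=3.1695, β=2.7048, γ=0.7901.
cos(β/2)=0.216664, sin(β/2)=0.976246
d^3_{-3,-2}: single k=1 term ⇒ +0.001142;  D = +0.000106-0.001137i
d^3_{-2,-2}: k∈[0..1] ⇒ +0.000103 -0.010501 = -0.010398;  D = +0.000678-0.010376i
d^3_{-1,-2}: k∈[0..1] ⇒ -0.001474 +0.059851 = +0.058377;  D = +0.002178-0.058336i
d^3_{0,-2}: k∈[0..1] ⇒ +0.011503 -0.233546 = -0.222043;  D = +0.002088-0.222033i
d^3_{1,-2}: k∈[0..1] ⇒ -0.059851 +0.607553 = +0.547702;  D = -0.010134-0.547608i
d^3_{2,-2}: k∈[0..1] ⇒ +0.213198 -0.865677 = -0.652480;  D = -0.030271-0.651777i
d^3_{3,-2}: single k=0 term ⇒ -0.470608;  D = +0.034943+0.469309i
Y_3^{m'}(θ=1.3349,φ=3.8534) and Σ D·Y over m':
  (+0.0001-0.0011i)·(+0.2052+0.3240i)  (+0.0007-0.0104i)·(+0.0331-0.2234i)  (+0.0022-0.0583i)·(+0.1729-0.1492i)  (+0.0021-0.2220i)·(-0.2378+0.0000i)  (-0.0101-0.5476i)·(-0.1729-0.1492i)  (-0.0303-0.6518i)·(+0.0331+0.2234i)  (+0.0349+0.4693i)·(-0.2052+0.3240i)
Y_3^-2(R⁻¹ n̂) = -0.105316+0.024584i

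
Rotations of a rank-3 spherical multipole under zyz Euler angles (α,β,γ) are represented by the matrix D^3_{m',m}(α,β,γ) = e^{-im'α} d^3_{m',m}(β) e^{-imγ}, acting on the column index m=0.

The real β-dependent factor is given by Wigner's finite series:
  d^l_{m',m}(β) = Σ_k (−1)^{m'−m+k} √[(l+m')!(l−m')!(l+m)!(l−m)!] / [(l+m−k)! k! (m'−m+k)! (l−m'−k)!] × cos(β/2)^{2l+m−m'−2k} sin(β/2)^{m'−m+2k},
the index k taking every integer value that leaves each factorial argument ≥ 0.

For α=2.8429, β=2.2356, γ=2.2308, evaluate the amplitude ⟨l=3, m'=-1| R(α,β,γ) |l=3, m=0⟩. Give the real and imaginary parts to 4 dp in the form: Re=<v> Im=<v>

D^3_{-1,0}(2.8429,2.2356,2.2308) = e^{-i·-1·2.8429}·d^3_{-1,0}(2.2356)·e^{-i·0·2.2308}. Compute d first:
c=cos(2.2356/2)=0.437662, s=sin(2.2356/2)=0.899140; N=√[2·24·6·6]=41.569219
k: max(0,(0)−(-1))=1 … min(3+(0),3−(-1))=3
  k=1: (−1)^0·41.5692/(12)·0.4377^5·0.8991^1 = +0.050016
  k=2: (−1)^1·41.5692/(4)·0.4377^3·0.8991^3 = -0.633299
  k=3: (−1)^2·41.5692/(12)·0.4377^1·0.8991^5 = +0.890974
d^3_{-1,0}(2.2356) = +0.050016 -0.633299 +0.890974 = +0.307691
Phases: e^{-i·(-1)·2.8429}=-0.955722+0.294271i, e^{-i·(0)·2.2308}=+1.000000+0.000000i ⇒ D=-0.294067+0.090545i

Re=-0.2941 Im=0.0905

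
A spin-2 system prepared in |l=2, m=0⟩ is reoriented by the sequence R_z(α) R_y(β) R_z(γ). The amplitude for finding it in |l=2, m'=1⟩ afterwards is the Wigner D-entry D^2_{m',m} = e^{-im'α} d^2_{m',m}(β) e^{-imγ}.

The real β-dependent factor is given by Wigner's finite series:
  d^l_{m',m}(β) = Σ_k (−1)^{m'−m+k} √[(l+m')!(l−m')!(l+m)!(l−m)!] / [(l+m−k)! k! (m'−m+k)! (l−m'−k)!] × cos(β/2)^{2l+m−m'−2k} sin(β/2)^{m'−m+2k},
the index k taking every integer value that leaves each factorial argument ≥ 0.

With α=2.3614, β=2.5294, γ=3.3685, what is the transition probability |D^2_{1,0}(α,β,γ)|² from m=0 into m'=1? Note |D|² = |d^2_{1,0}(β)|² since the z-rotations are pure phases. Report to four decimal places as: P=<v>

P=0.3318

Split into d^2_{1,0}(β=2.5294) × two z-phases.
With c≡cos(β/2)=0.301339 and s≡sin(β/2)=0.953517, N=[6·1·2·2]^{1/2}=4.898979
k∈{0,1} keeps every argument non-negative
  k=0: (−1)^1·4.8990/(2)·0.3013^3·0.9535^1 = -0.063910
  k=1: (−1)^2·4.8990/(2)·0.3013^1·0.9535^3 = +0.639906
d^2_{1,0}(2.5294) = -0.063910 +0.639906 = +0.575996
|D^2_{1,0}|² = |d^2_{1,0}(β)|² = (+0.575996)² = 0.331771 (the z-rotation phases have unit modulus)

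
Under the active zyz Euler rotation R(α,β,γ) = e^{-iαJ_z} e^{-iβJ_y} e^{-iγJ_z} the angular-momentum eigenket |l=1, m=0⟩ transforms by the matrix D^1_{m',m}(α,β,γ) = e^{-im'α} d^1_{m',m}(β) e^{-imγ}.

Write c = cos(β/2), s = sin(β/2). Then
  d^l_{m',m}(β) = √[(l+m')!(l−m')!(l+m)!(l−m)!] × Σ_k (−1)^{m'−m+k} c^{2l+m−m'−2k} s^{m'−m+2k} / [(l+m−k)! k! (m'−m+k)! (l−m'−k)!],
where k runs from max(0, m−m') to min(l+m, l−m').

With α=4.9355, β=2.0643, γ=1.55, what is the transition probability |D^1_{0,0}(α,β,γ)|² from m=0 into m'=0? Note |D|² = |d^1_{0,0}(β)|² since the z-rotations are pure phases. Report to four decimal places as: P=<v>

P=0.2244

D^1_{0,0}(4.9355,2.0643,1.55) = e^{-i·0·4.9355}·d^1_{0,0}(2.0643)·e^{-i·0·1.55}. Compute d first:
With c≡cos(β/2)=0.512974 and s≡sin(β/2)=0.858404, N=[1·1·1·1]^{1/2}=1.000000
Admissible k: 0..1 (factorial args all ≥0)
  k=0: (−1)^0·1.0000/(1)·0.5130^2·0.8584^0 = +0.263143
  k=1: (−1)^1·1.0000/(1)·0.5130^0·0.8584^2 = -0.736857
d^1_{0,0}(2.0643) = +0.263143 -0.736857 = -0.473714
|D^1_{0,0}|² = |d^1_{0,0}(β)|² = (-0.473714)² = 0.224405 (the z-rotation phases have unit modulus)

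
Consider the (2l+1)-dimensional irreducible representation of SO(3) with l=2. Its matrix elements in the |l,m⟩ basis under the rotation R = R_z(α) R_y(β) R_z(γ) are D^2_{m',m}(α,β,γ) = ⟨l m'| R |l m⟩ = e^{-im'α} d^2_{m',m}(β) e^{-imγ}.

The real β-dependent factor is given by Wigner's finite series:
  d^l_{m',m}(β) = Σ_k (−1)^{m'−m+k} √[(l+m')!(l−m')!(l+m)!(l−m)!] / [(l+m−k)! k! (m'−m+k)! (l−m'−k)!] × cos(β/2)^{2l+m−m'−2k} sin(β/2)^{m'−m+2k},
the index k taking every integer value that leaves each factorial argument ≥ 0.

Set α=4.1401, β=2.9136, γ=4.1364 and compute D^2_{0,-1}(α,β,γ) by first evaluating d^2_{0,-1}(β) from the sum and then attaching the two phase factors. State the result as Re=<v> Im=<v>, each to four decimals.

Split into d^2_{0,-1}(β=2.9136) × two z-phases.
c=cos(2.9136/2)=0.113750, s=sin(2.9136/2)=0.993509; N=√[2·2·1·6]=4.898979
Admissible k: 0..1 (factorial args all ≥0)
  k=0: (−1)^1·4.8990/(2)·0.1137^3·0.9935^1 = -0.003582
  k=1: (−1)^2·4.8990/(2)·0.1137^1·0.9935^3 = +0.273238
d^2_{0,-1}(2.9136) = -0.003582 +0.273238 = +0.269656
Attach z-rotation phases: D = e^{-i(0)(4.1401)}·(+0.269656)·e^{-i(-1)(4.1364)} = -0.146872-0.226148i

Re=-0.1469 Im=-0.2261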